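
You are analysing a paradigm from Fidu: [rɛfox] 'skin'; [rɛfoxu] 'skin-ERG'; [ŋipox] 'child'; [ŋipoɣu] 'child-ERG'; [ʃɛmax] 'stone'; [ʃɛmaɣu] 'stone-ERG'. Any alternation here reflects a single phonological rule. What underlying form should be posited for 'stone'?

The root 'stone' surfaces as [ʃɛmax] and [ʃɛmaɣu], with a stem-final [x] ~ [ɣ] alternation.
But 'skin' keeps [x] in both environments ([rɛfox], [rɛfoxu]), so there is no rule changing /x/ to [ɣ] before the ERG suffix.
The underlying segment must be /ɣ/; voiced obstruents become voiceless word-finally, yielding [x] there.

/ʃɛmaɣ/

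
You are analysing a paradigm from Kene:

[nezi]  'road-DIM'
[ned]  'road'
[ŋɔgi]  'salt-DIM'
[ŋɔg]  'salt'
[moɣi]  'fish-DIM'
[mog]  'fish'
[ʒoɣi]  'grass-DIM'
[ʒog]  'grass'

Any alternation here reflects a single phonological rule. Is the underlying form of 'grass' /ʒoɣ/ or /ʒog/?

/ʒoɣ/

In [ʒoɣi] and [ʒog] the final segment of 'grass' alternates: [ɣ] ~ [g].
The stem 'salt' ([ŋɔgi], [ŋɔg]) shows [g] unchanged in both environments, so [g] cannot be basic with [ɣ] derived before the DIM suffix.
The alternation reflects word-final hardening: voiced fricatives become stops word-finally. /ɣ/ is underlying.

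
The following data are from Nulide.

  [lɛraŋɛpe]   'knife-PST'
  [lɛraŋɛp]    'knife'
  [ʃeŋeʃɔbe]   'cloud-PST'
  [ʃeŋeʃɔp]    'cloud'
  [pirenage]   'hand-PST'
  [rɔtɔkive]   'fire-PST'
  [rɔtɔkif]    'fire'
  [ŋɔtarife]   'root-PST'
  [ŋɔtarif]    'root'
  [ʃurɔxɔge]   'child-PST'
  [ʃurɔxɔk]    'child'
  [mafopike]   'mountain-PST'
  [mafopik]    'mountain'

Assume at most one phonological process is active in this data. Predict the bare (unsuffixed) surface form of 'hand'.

[pirenak]

In [ʃurɔxɔge] and [ʃurɔxɔk] the final segment of 'child' alternates: [g] ~ [k].
If /k/ were underlying and a rule turned it into [g] before the PST suffix, 'mountain' would also alternate; but it has [k] in both [mafopike] and [mafopik].
The alternation reflects word-final obstruent devoicing: voiced obstruents become voiceless word-finally. /g/ is underlying.
The one attested form of 'hand', [pirenage], shows underlying /pirenag/. Applying the same rule word-finally gives [pirenak].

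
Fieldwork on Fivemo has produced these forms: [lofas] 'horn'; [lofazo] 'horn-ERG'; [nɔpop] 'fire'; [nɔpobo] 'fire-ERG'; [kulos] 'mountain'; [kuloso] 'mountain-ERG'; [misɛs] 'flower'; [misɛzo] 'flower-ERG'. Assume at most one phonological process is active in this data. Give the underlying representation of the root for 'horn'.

The stem for 'horn' ends in [s] in [lofas] but [z] in [lofazo].
The stem 'mountain' ([kulos], [kuloso]) shows [s] unchanged in both environments, so [s] cannot be basic with [z] derived before the ERG suffix.
The alternation reflects word-final obstruent devoicing: voiced obstruents become voiceless word-finally. /z/ is underlying.

/lofaz/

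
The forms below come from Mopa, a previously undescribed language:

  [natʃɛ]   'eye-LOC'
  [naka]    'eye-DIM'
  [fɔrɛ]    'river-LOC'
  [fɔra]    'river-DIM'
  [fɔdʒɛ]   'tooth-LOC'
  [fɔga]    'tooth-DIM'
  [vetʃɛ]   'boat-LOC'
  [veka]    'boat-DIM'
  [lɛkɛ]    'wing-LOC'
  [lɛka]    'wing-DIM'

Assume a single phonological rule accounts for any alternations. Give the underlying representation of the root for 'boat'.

/vetʃ/

The stem for 'boat' ends in [tʃ] in [vetʃɛ] but [k] in [veka].
The stem 'wing' ([lɛkɛ], [lɛka]) shows [k] unchanged in both environments, so [k] cannot be basic with [tʃ] derived before the LOC suffix.
The underlying segment must be /tʃ/; palato-alveolar /tʃ/ and /dʒ/ become [k] and [g] when no front vowel follows, yielding [k] there.
Hence 'boat' is /vetʃ/ underlyingly.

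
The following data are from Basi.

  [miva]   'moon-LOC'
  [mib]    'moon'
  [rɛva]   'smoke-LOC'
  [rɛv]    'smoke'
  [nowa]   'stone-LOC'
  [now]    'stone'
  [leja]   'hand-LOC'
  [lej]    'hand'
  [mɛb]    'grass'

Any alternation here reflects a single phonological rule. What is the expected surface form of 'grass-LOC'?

The root 'moon' surfaces as [miva] and [mib], with a stem-final [v] ~ [b] alternation.
The stem 'smoke' ([rɛva], [rɛv]) shows [v] unchanged in both environments, so [v] cannot be basic with [b] derived in isolation.
Therefore /b/ is basic and [v] is derived by intervocalic spirantization (voiced stops become fricatives between vowels).
From [mɛb] the stem 'grass' is /mɛb/; between vowels this yields [mɛva].

[mɛva]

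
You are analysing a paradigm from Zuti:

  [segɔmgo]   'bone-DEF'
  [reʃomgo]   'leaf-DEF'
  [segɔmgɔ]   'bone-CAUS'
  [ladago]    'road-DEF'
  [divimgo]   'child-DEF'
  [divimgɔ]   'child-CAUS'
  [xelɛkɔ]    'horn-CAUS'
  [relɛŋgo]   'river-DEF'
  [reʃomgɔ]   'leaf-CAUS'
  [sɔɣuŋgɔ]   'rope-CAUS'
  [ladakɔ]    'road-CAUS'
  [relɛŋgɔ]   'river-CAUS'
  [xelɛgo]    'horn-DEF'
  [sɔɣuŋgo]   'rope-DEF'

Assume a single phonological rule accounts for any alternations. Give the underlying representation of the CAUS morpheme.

/-kɔ/

The CAUS morpheme has two allomorphs, [-gɔ] and [-kɔ].
The DEF suffix, which begins with [g], is invariant after every stem; so [g] is not altered by any rule here.
The CAUS suffix is therefore /-kɔ/ underlyingly, with post-nasal voicing: voiceless stops become voiced after a nasal.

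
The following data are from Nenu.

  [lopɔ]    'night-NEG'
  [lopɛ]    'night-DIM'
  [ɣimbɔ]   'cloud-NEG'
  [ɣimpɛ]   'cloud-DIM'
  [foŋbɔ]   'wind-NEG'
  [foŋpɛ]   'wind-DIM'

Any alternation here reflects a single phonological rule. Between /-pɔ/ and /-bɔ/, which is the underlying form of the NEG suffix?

/-bɔ/

The NEG suffix surfaces as [-bɔ] and [-pɔ], depending on the final segment of the stem.
The DIM suffix, which begins with [p], is invariant after every stem; so [p] is not altered by any rule here.
The NEG suffix is therefore /-bɔ/ underlyingly, with post-vocalic devoicing: voiced stops become voiceless after a vowel.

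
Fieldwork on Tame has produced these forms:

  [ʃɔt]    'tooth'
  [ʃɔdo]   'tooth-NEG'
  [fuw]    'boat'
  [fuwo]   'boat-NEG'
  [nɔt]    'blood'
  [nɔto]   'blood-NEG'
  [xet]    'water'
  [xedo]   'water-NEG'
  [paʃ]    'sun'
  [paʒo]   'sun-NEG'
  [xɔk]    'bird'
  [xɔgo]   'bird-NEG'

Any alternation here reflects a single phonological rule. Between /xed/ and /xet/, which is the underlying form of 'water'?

The stem for 'water' ends in [t] in [xet] but [d] in [xedo].
Compare 'blood', with invariant [t] in [nɔt] and [nɔto]: an analysis with underlying /t/ and a rule producing [d] before the NEG suffix would wrongly predict alternation here too.
The underlying segment must be /d/; voiced obstruents become voiceless word-finally, yielding [t] there.

/xed/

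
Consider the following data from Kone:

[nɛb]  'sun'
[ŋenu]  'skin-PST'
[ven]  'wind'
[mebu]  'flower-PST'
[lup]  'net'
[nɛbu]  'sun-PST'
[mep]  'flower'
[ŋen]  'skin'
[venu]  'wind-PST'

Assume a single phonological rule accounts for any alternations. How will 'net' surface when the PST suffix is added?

In [mep] and [mebu] the final segment of 'flower' alternates: [p] ~ [b].
Compare 'sun', with invariant [b] in [nɛb] and [nɛbu]: an analysis with underlying /b/ and a rule producing [p] in isolation would wrongly predict alternation here too.
The underlying segment must be /p/; voiceless stops become voiced between vowels, yielding [b] there.
The one attested form of 'net', [lup], shows underlying /lup/. Applying the same rule between vowels gives [lubu].

[lubu]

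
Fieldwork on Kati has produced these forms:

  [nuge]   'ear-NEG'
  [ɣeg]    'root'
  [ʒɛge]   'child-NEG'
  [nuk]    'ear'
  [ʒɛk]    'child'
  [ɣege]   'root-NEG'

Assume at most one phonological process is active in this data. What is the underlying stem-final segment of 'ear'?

/k/

The stem for 'ear' ends in [k] in [nuk] but [g] in [nuge].
The stem 'root' ([ɣeg], [ɣege]) shows [g] unchanged in both environments, so [g] cannot be basic with [k] derived in isolation.
So /k/ is underlying, and a rule of intervocalic voicing — voiceless stops become voiced between vowels — gives [g].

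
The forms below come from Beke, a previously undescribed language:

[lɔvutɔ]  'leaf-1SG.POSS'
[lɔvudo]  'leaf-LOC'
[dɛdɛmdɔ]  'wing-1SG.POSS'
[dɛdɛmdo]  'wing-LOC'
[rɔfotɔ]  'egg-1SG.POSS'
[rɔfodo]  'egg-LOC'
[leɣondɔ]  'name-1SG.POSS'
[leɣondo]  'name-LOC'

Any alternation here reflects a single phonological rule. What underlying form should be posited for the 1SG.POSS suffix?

The 1SG.POSS morpheme has two allomorphs, [-dɔ] and [-tɔ].
The LOC suffix, which begins with [d], is invariant after every stem; so [d] is not altered by any rule here.
The 1SG.POSS suffix is therefore /-tɔ/ underlyingly, with post-nasal voicing: voiceless stops become voiced after a nasal.

/-tɔ/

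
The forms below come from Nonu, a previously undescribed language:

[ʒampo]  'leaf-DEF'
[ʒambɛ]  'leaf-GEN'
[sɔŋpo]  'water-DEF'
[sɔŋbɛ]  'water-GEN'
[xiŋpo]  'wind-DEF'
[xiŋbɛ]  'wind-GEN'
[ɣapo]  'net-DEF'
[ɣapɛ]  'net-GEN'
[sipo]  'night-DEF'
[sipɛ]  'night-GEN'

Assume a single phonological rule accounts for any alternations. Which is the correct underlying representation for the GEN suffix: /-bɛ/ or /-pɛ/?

The GEN suffix surfaces as [-bɛ] and [-pɛ], depending on the final segment of the stem.
The DEF suffix, which begins with [p], is invariant after every stem; so [p] is not altered by any rule here.
So the underlying form is /-bɛ/, and voiced stops become voiceless after a vowel.

/-bɛ/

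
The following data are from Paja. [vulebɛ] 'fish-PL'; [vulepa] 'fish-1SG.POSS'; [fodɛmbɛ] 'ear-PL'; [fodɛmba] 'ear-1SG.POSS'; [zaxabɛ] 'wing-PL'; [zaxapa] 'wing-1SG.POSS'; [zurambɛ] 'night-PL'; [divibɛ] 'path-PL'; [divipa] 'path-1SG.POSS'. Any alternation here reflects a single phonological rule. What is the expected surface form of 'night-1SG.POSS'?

The 1SG.POSS suffix surfaces as [-ba] and [-pa], depending on the final segment of the stem.
By contrast the PL suffix keeps its initial [b] throughout — that segment must be underlying.
The 1SG.POSS suffix is therefore /-pa/ underlyingly, with post-nasal voicing: voiceless stops become voiced after a nasal.
After 'night', which ends in a nasal, the suffix surfaces as [-ba], giving [zuramba].

[zuramba]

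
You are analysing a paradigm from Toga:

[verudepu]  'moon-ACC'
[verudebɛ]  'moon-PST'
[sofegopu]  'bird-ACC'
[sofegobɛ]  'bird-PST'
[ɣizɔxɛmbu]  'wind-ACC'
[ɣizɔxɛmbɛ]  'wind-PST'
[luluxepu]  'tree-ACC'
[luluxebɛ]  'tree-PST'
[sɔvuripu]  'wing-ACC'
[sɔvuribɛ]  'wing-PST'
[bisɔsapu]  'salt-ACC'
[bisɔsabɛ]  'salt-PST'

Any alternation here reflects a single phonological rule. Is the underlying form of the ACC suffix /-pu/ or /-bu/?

/-pu/

The ACC suffix surfaces as [-bu] and [-pu], depending on the final segment of the stem.
By contrast the PST suffix keeps its initial [b] throughout — that segment must be underlying.
So the underlying form is /-pu/, and voiceless stops become voiced after a nasal.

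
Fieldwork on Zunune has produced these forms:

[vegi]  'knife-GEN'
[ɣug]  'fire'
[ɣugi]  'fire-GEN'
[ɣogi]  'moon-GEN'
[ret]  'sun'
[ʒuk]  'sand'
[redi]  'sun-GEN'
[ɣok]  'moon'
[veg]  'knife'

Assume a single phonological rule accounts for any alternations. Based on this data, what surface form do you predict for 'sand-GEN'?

The root 'moon' surfaces as [ɣok] and [ɣogi], with a stem-final [k] ~ [g] alternation.
But 'knife' keeps [g] in both environments ([veg], [vegi]), so there is no rule changing /g/ to [k] in isolation.
So /k/ is underlying, and a rule of intervocalic voicing — voiceless stops become voiced between vowels — gives [g].
The one attested form of 'sand', [ʒuk], shows underlying /ʒuk/. Applying the same rule between vowels gives [ʒugi].

[ʒugi]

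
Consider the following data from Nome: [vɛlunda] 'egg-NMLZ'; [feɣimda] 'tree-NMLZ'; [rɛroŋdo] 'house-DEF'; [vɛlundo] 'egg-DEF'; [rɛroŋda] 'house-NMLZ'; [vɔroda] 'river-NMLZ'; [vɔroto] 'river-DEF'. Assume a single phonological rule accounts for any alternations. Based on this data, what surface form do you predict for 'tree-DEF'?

The DEF morpheme has two allomorphs, [-do] and [-to].
By contrast the NMLZ suffix keeps its initial [d] throughout — that segment must be underlying.
The DEF suffix is therefore /-to/ underlyingly, with post-nasal voicing: voiceless stops become voiced after a nasal.
After 'tree', which ends in a nasal, the suffix surfaces as [-do], giving [feɣimdo].

[feɣimdo]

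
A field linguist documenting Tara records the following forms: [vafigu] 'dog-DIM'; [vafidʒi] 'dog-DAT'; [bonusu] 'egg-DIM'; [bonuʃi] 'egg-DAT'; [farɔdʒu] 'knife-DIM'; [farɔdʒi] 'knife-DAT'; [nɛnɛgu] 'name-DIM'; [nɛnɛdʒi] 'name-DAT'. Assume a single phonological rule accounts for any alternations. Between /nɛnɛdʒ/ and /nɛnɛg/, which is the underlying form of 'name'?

The stem for 'name' ends in [g] in [nɛnɛgu] but [dʒ] in [nɛnɛdʒi].
If /dʒ/ were underlying and a rule turned it into [g] before the DIM suffix, 'knife' would also alternate; but it has [dʒ] in both [farɔdʒu] and [farɔdʒi].
The alternation reflects palatalization before a front vowel: /g/ and /s/ become palato-alveolar [dʒ] and [ʃ] before a front vowel. /g/ is underlying.

/nɛnɛg/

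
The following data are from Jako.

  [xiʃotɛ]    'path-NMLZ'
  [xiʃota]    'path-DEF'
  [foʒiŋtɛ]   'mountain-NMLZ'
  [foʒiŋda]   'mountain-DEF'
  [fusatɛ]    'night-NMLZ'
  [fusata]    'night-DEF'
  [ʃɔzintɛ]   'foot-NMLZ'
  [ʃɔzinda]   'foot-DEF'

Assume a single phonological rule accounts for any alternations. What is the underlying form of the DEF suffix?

The DEF morpheme has two allomorphs, [-da] and [-ta].
The NMLZ suffix, which begins with [t], is invariant after every stem; so [t] is not altered by any rule here.
So the underlying form is /-da/, and voiced stops become voiceless after a vowel.

/-da/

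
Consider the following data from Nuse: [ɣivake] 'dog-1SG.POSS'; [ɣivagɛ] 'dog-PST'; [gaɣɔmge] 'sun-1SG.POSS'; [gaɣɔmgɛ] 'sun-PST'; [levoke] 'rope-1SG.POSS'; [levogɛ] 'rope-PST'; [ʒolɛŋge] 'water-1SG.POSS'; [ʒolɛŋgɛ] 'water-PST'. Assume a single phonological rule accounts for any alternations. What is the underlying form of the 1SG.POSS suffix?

/-ke/

The 1SG.POSS suffix surfaces as [-ge] and [-ke], depending on the final segment of the stem.
By contrast the PST suffix keeps its initial [g] throughout — that segment must be underlying.
The 1SG.POSS suffix is therefore /-ke/ underlyingly, with post-nasal voicing: voiceless stops become voiced after a nasal.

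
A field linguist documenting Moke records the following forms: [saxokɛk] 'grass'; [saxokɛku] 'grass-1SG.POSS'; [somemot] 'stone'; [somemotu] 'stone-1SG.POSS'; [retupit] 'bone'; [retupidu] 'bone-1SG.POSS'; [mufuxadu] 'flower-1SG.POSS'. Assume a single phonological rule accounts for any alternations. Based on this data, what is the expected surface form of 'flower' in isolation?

[mufuxat]

In [retupit] and [retupidu] the final segment of 'bone' alternates: [t] ~ [d].
Compare 'stone', with invariant [t] in [somemot] and [somemotu]: an analysis with underlying /t/ and a rule producing [d] before the 1SG.POSS suffix would wrongly predict alternation here too.
Therefore /d/ is basic and [t] is derived by word-final obstruent devoicing (voiced obstruents become voiceless word-finally).
From [mufuxadu] the stem 'flower' is /mufuxad/; word-finally this yields [mufuxat].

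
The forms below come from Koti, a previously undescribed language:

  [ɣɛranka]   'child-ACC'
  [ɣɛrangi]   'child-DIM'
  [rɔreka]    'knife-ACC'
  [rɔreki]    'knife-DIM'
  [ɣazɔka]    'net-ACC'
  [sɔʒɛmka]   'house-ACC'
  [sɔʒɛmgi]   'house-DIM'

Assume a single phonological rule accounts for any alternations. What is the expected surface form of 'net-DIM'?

The DIM suffix surfaces as [-gi] and [-ki], depending on the final segment of the stem.
The ACC suffix, which begins with [k], is invariant after every stem; so [k] is not altered by any rule here.
The DIM suffix is therefore /-gi/ underlyingly, with post-vocalic devoicing: voiced stops become voiceless after a vowel.
After 'net', which ends in a vowel, the suffix surfaces as [-ki], giving [ɣazɔki].

[ɣazɔki]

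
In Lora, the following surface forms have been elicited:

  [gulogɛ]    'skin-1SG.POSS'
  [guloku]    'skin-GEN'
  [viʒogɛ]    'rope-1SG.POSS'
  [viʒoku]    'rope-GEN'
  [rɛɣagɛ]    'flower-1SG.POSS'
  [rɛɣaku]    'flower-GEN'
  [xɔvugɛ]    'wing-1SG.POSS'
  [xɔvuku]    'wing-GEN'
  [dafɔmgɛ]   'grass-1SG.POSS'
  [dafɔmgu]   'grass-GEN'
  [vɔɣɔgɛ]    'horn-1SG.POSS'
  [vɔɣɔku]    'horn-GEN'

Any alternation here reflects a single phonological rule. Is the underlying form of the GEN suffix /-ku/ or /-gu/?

The GEN morpheme has two allomorphs, [-gu] and [-ku].
The 1SG.POSS suffix, which begins with [g], is invariant after every stem; so [g] is not altered by any rule here.
So the underlying form is /-ku/, and voiceless stops become voiced after a nasal.

/-ku/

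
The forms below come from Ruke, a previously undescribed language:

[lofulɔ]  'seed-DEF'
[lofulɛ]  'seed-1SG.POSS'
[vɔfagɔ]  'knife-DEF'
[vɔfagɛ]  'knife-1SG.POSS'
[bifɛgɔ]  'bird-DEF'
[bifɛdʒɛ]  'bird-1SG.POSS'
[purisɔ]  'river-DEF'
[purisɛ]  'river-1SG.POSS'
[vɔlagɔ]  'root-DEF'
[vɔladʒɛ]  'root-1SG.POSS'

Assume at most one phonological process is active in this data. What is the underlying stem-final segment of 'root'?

/dʒ/

The stem for 'root' ends in [g] in [vɔlagɔ] but [dʒ] in [vɔladʒɛ].
If /g/ were underlying and a rule turned it into [dʒ] before the 1SG.POSS suffix, 'knife' would also alternate; but it has [g] in both [vɔfagɔ] and [vɔfagɛ].
Therefore /dʒ/ is basic and [g] is derived by depalatalization (palato-alveolar /dʒ/ becomes [g] when no front vowel follows).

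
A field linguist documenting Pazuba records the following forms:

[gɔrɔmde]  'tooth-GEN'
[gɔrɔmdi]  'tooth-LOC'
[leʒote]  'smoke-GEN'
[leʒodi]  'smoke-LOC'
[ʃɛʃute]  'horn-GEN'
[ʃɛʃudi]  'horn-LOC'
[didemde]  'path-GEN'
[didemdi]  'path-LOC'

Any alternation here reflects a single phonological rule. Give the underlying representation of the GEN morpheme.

The GEN suffix surfaces as [-de] and [-te], depending on the final segment of the stem.
By contrast the LOC suffix keeps its initial [d] throughout — that segment must be underlying.
The GEN suffix is therefore /-te/ underlyingly, with post-nasal voicing: voiceless stops become voiced after a nasal.

/-te/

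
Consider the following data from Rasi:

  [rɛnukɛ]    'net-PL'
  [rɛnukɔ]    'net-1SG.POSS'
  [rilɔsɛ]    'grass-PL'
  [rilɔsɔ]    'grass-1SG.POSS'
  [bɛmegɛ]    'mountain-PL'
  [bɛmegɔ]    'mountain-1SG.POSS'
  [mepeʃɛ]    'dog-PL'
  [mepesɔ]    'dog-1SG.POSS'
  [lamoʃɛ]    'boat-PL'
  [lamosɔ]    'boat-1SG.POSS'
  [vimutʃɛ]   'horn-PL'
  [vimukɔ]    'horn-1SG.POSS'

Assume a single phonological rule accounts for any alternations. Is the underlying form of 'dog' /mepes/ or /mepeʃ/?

In [mepeʃɛ] and [mepesɔ] the final segment of 'dog' alternates: [ʃ] ~ [s].
Compare 'grass', with invariant [s] in [rilɔsɛ] and [rilɔsɔ]: an analysis with underlying /s/ and a rule producing [ʃ] before the PL suffix would wrongly predict alternation here too.
The underlying segment must be /ʃ/; palato-alveolar /tʃ/ and /ʃ/ become [k] and [s] when no front vowel follows, yielding [s] there.

/mepeʃ/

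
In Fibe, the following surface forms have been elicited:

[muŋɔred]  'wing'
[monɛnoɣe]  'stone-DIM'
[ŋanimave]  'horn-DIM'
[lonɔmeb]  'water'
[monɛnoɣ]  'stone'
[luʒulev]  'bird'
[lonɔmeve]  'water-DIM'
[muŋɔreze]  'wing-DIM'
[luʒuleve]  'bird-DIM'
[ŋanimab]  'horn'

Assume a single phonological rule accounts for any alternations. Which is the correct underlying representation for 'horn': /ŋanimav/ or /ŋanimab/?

In [ŋanimab] and [ŋanimave] the final segment of 'horn' alternates: [b] ~ [v].
The stem 'bird' ([luʒulev], [luʒuleve]) shows [v] unchanged in both environments, so [v] cannot be basic with [b] derived in isolation.
The underlying segment must be /b/; voiced stops become fricatives between vowels, yielding [v] there.

/ŋanimab/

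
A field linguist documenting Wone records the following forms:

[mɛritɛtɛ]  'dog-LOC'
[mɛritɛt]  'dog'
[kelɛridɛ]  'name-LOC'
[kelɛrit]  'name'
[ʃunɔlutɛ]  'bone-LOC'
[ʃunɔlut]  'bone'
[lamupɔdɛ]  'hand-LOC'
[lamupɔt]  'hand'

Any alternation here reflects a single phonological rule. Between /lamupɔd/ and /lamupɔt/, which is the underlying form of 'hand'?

The root 'hand' surfaces as [lamupɔdɛ] and [lamupɔt], with a stem-final [d] ~ [t] alternation.
If /t/ were underlying and a rule turned it into [d] before the LOC suffix, 'bone' would also alternate; but it has [t] in both [ʃunɔlutɛ] and [ʃunɔlut].
So /d/ is underlying, and a rule of word-final obstruent devoicing — voiced obstruents become voiceless word-finally — gives [t].

/lamupɔd/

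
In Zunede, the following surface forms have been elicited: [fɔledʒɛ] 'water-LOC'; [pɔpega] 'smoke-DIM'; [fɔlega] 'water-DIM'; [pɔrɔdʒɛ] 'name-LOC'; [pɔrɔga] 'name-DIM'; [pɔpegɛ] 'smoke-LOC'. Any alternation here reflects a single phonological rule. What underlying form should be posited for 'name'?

The root 'name' surfaces as [pɔrɔga] and [pɔrɔdʒɛ], with a stem-final [g] ~ [dʒ] alternation.
Compare 'smoke', with invariant [g] in [pɔpega] and [pɔpegɛ]: an analysis with underlying /g/ and a rule producing [dʒ] before the LOC suffix would wrongly predict alternation here too.
So /dʒ/ is underlying, and a rule of depalatalization — palato-alveolar /dʒ/ becomes [g] when no front vowel follows — gives [g].
So 'name' = /pɔrɔdʒ/.

/pɔrɔdʒ/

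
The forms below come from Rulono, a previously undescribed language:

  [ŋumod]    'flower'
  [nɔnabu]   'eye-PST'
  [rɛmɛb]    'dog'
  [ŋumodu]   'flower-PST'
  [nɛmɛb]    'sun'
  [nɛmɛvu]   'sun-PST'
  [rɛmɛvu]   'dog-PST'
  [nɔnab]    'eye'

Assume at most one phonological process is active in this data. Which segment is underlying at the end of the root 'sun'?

The root 'sun' surfaces as [nɛmɛvu] and [nɛmɛb], with a stem-final [v] ~ [b] alternation.
Compare 'eye', with invariant [b] in [nɔnabu] and [nɔnab]: an analysis with underlying /b/ and a rule producing [v] before the PST suffix would wrongly predict alternation here too.
The alternation reflects word-final hardening: voiced fricatives become stops word-finally. /v/ is underlying.

/v/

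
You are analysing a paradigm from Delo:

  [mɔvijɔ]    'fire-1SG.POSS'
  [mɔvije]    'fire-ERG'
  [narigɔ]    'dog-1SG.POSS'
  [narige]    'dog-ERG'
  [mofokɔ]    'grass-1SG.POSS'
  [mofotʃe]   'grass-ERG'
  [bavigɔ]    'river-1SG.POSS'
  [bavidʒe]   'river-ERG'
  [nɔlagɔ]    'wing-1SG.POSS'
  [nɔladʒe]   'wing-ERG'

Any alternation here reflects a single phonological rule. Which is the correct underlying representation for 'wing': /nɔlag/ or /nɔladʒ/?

/nɔladʒ/

'wing' shows [g] ~ [dʒ] at the end of the stem ([nɔlagɔ] vs [nɔladʒe]).
The stem 'dog' ([narigɔ], [narige]) shows [g] unchanged in both environments, so [g] cannot be basic with [dʒ] derived before the ERG suffix.
The underlying segment must be /dʒ/; palato-alveolar /tʃ/ and /dʒ/ become [k] and [g] when no front vowel follows, yielding [g] there.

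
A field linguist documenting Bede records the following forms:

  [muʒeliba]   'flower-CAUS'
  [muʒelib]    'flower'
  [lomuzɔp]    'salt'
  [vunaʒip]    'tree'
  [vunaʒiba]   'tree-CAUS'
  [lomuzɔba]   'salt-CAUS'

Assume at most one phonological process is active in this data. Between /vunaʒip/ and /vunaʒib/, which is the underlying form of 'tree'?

/vunaʒip/

The stem for 'tree' ends in [p] in [vunaʒip] but [b] in [vunaʒiba].
If /b/ were underlying and a rule turned it into [p] in isolation, 'flower' would also alternate; but it has [b] in both [muʒelib] and [muʒeliba].
Therefore /p/ is basic and [b] is derived by intervocalic voicing (voiceless stops become voiced between vowels).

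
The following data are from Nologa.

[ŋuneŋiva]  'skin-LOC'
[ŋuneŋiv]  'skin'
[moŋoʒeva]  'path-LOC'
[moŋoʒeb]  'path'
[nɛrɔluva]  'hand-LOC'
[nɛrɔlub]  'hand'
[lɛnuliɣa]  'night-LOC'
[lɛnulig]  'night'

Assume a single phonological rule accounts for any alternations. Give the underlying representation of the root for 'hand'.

/nɛrɔlub/

The stem for 'hand' ends in [v] in [nɛrɔluva] but [b] in [nɛrɔlub].
Compare 'skin', with invariant [v] in [ŋuneŋiva] and [ŋuneŋiv]: an analysis with underlying /v/ and a rule producing [b] in isolation would wrongly predict alternation here too.
The underlying segment must be /b/; voiced stops become fricatives between vowels, yielding [v] there.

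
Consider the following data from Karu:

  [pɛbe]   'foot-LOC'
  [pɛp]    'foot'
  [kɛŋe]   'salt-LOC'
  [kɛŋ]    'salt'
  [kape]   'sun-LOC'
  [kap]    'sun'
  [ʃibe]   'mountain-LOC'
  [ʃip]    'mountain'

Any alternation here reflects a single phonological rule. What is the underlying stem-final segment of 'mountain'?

The stem for 'mountain' ends in [b] in [ʃibe] but [p] in [ʃip].
But 'sun' keeps [p] in both environments ([kape], [kap]), so there is no rule changing /p/ to [b] before the LOC suffix.
The underlying segment must be /b/; voiced obstruents become voiceless word-finally, yielding [p] there.

/b/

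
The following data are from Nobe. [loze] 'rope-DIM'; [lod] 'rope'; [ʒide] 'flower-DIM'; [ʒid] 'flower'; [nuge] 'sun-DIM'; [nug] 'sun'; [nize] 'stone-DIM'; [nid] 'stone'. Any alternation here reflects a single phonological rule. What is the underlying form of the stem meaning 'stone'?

The root 'stone' surfaces as [nize] and [nid], with a stem-final [z] ~ [d] alternation.
The stem 'flower' ([ʒide], [ʒid]) shows [d] unchanged in both environments, so [d] cannot be basic with [z] derived before the DIM suffix.
So /z/ is underlying, and a rule of word-final hardening — voiced fricatives become stops word-finally — gives [d].
So 'stone' = /niz/.

/niz/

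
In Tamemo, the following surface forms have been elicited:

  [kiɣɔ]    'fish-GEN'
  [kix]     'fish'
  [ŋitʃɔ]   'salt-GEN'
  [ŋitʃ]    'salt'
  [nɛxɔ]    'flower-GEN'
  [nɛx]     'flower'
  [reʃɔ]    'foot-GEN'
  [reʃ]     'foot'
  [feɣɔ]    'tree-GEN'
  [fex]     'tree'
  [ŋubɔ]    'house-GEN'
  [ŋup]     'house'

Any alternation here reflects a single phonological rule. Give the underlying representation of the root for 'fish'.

/kiɣ/

'fish' shows [ɣ] ~ [x] at the end of the stem ([kiɣɔ] vs [kix]).
If /x/ were underlying and a rule turned it into [ɣ] before the GEN suffix, 'flower' would also alternate; but it has [x] in both [nɛxɔ] and [nɛx].
The alternation reflects word-final obstruent devoicing: voiced obstruents become voiceless word-finally. /ɣ/ is underlying.
The underlying form of 'fish' is therefore /kiɣ/.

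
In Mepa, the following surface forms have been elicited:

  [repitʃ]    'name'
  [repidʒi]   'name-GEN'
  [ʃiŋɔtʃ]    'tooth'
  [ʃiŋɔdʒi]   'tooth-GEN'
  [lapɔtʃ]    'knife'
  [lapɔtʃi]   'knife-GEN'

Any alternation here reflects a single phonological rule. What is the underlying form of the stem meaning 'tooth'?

/ʃiŋɔdʒ/

In [ʃiŋɔtʃ] and [ʃiŋɔdʒi] the final segment of 'tooth' alternates: [tʃ] ~ [dʒ].
If /tʃ/ were underlying and a rule turned it into [dʒ] before the GEN suffix, 'knife' would also alternate; but it has [tʃ] in both [lapɔtʃ] and [lapɔtʃi].
The alternation reflects word-final obstruent devoicing: voiced obstruents become voiceless word-finally. /dʒ/ is underlying.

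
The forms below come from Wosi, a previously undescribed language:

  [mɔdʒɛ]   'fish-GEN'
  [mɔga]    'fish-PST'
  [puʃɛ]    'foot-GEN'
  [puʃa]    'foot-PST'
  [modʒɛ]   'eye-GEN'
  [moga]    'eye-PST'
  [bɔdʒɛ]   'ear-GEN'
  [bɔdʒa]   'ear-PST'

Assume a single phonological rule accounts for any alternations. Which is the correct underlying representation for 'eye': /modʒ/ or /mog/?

The stem for 'eye' ends in [dʒ] in [modʒɛ] but [g] in [moga].
The stem 'ear' ([bɔdʒɛ], [bɔdʒa]) shows [dʒ] unchanged in both environments, so [dʒ] cannot be basic with [g] derived before the PST suffix.
Therefore /g/ is basic and [dʒ] is derived by palatalization before a front vowel (/g/ becomes palato-alveolar [dʒ] before a front vowel).

/mog/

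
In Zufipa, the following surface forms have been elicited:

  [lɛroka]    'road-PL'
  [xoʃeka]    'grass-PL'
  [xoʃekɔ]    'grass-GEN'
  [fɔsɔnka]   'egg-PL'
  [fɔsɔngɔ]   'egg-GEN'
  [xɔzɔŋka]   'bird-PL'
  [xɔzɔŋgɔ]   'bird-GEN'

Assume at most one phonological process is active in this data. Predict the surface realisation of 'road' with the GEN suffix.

[lɛrokɔ]

The GEN morpheme has two allomorphs, [-gɔ] and [-kɔ].
The PL suffix, which begins with [k], is invariant after every stem; so [k] is not altered by any rule here.
The GEN suffix is therefore /-gɔ/ underlyingly, with post-vocalic devoicing: voiced stops become voiceless after a vowel.
After 'road', which ends in a vowel, the suffix surfaces as [-kɔ], giving [lɛrokɔ].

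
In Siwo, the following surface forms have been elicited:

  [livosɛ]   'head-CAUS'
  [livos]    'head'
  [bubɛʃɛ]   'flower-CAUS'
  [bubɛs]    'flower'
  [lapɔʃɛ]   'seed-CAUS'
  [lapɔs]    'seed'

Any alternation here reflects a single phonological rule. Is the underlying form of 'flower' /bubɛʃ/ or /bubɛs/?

/bubɛʃ/

The stem for 'flower' ends in [ʃ] in [bubɛʃɛ] but [s] in [bubɛs].
The stem 'head' ([livosɛ], [livos]) shows [s] unchanged in both environments, so [s] cannot be basic with [ʃ] derived before the CAUS suffix.
So /ʃ/ is underlying, and a rule of depalatalization — palato-alveolar /ʃ/ becomes [s] when no front vowel follows — gives [s].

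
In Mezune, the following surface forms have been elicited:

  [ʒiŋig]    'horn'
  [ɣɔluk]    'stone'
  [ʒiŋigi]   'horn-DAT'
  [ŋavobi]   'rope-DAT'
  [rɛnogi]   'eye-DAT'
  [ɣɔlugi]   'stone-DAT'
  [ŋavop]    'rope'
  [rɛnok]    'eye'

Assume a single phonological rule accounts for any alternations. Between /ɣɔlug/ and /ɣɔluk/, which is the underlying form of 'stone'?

/ɣɔluk/

'stone' shows [g] ~ [k] at the end of the stem ([ɣɔlugi] vs [ɣɔluk]).
The stem 'horn' ([ʒiŋigi], [ʒiŋig]) shows [g] unchanged in both environments, so [g] cannot be basic with [k] derived in isolation.
Therefore /k/ is basic and [g] is derived by intervocalic voicing (voiceless stops become voiced between vowels).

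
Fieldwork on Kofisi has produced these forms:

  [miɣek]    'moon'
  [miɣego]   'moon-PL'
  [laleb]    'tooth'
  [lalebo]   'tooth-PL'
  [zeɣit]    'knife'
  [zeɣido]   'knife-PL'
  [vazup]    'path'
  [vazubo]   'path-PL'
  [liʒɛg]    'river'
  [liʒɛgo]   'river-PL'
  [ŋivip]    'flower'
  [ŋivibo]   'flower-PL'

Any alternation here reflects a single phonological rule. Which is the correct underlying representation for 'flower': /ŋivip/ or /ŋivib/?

'flower' shows [p] ~ [b] at the end of the stem ([ŋivip] vs [ŋivibo]).
If /b/ were underlying and a rule turned it into [p] in isolation, 'tooth' would also alternate; but it has [b] in both [laleb] and [lalebo].
The alternation reflects intervocalic voicing: voiceless stops become voiced between vowels. /p/ is underlying.

/ŋivip/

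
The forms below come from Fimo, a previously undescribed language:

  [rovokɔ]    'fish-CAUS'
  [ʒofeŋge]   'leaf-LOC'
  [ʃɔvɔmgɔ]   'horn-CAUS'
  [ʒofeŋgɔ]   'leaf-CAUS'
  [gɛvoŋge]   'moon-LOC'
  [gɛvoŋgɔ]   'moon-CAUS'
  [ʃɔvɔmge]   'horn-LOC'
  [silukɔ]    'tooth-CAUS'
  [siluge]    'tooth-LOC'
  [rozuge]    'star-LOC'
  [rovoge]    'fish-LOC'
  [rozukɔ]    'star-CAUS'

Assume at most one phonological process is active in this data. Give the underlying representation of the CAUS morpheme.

The CAUS morpheme has two allomorphs, [-gɔ] and [-kɔ].
By contrast the LOC suffix keeps its initial [g] throughout — that segment must be underlying.
So the underlying form is /-kɔ/, and voiceless stops become voiced after a nasal.

/-kɔ/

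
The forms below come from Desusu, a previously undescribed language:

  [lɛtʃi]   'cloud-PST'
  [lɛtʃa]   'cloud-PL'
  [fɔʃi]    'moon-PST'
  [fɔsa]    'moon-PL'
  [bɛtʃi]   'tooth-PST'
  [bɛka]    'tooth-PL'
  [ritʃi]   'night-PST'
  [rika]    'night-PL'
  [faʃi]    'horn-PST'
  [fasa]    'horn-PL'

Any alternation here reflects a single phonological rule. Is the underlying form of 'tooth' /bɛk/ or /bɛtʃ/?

In [bɛtʃi] and [bɛka] the final segment of 'tooth' alternates: [tʃ] ~ [k].
If /tʃ/ were underlying and a rule turned it into [k] before the PL suffix, 'cloud' would also alternate; but it has [tʃ] in both [lɛtʃi] and [lɛtʃa].
The underlying segment must be /k/; /k/ and /s/ become palato-alveolar [tʃ] and [ʃ] before a front vowel, yielding [tʃ] there.

/bɛk/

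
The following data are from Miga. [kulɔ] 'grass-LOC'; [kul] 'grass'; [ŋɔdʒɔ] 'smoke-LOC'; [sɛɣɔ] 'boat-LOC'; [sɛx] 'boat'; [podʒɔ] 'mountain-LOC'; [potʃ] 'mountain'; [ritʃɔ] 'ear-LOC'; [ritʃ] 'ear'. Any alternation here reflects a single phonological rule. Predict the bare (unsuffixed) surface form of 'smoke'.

The root 'mountain' surfaces as [podʒɔ] and [potʃ], with a stem-final [dʒ] ~ [tʃ] alternation.
But 'ear' keeps [tʃ] in both environments ([ritʃɔ], [ritʃ]), so there is no rule changing /tʃ/ to [dʒ] before the LOC suffix.
The underlying segment must be /dʒ/; voiced obstruents become voiceless word-finally, yielding [tʃ] there.
The one attested form of 'smoke', [ŋɔdʒɔ], shows underlying /ŋɔdʒ/. Applying the same rule word-finally gives [ŋɔtʃ].

[ŋɔtʃ]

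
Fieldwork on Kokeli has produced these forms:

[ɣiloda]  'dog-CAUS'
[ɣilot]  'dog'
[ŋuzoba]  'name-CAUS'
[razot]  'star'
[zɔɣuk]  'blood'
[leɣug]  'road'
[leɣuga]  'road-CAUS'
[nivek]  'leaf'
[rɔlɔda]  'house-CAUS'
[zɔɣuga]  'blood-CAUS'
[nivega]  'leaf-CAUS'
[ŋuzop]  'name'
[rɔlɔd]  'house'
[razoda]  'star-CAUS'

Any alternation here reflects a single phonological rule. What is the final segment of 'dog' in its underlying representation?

In [ɣiloda] and [ɣilot] the final segment of 'dog' alternates: [d] ~ [t].
Compare 'house', with invariant [d] in [rɔlɔda] and [rɔlɔd]: an analysis with underlying /d/ and a rule producing [t] in isolation would wrongly predict alternation here too.
The alternation reflects intervocalic voicing: voiceless stops become voiced between vowels. /t/ is underlying.

/t/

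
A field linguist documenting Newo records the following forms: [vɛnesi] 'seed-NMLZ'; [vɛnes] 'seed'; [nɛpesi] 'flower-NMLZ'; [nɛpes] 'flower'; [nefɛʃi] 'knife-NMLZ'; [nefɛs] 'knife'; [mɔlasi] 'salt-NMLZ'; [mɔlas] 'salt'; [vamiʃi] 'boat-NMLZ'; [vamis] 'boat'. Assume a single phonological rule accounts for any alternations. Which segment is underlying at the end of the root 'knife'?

/ʃ/

In [nefɛʃi] and [nefɛs] the final segment of 'knife' alternates: [ʃ] ~ [s].
The stem 'seed' ([vɛnesi], [vɛnes]) shows [s] unchanged in both environments, so [s] cannot be basic with [ʃ] derived before the NMLZ suffix.
The alternation reflects depalatalization: palato-alveolar /ʃ/ becomes [s] when no front vowel follows. /ʃ/ is underlying.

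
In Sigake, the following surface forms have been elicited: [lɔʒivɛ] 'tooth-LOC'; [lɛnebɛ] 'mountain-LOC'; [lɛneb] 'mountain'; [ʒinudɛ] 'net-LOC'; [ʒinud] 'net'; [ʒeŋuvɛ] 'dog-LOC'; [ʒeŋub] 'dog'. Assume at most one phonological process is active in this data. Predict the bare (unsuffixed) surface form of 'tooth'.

The stem for 'dog' ends in [v] in [ʒeŋuvɛ] but [b] in [ʒeŋub].
But 'mountain' keeps [b] in both environments ([lɛnebɛ], [lɛneb]), so there is no rule changing /b/ to [v] before the LOC suffix.
The underlying segment must be /v/; voiced fricatives become stops word-finally, yielding [b] there.
The one attested form of 'tooth', [lɔʒivɛ], shows underlying /lɔʒiv/. Applying the same rule word-finally gives [lɔʒib].

[lɔʒib]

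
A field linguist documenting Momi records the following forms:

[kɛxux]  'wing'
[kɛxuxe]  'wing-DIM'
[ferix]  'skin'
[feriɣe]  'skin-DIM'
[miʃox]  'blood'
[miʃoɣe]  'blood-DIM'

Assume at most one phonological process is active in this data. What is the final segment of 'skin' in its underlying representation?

In [ferix] and [feriɣe] the final segment of 'skin' alternates: [x] ~ [ɣ].
Compare 'wing', with invariant [x] in [kɛxux] and [kɛxuxe]: an analysis with underlying /x/ and a rule producing [ɣ] before the DIM suffix would wrongly predict alternation here too.
So /ɣ/ is underlying, and a rule of word-final obstruent devoicing — voiced obstruents become voiceless word-finally — gives [x].

/ɣ/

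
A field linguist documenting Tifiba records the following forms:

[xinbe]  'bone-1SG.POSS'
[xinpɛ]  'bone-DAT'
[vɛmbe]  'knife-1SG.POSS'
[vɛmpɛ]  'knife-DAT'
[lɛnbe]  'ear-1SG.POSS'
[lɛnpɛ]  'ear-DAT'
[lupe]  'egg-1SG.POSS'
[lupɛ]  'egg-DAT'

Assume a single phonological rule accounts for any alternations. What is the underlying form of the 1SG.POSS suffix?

/-be/

The 1SG.POSS suffix surfaces as [-be] and [-pe], depending on the final segment of the stem.
The DAT suffix, which begins with [p], is invariant after every stem; so [p] is not altered by any rule here.
So the underlying form is /-be/, and voiced stops become voiceless after a vowel.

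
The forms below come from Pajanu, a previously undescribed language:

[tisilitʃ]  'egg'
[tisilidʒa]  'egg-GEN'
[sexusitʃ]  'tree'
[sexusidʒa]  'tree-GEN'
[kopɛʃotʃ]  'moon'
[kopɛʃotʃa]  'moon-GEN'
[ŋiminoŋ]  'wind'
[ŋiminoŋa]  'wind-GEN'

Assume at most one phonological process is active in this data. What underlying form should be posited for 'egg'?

The stem for 'egg' ends in [tʃ] in [tisilitʃ] but [dʒ] in [tisilidʒa].
But 'moon' keeps [tʃ] in both environments ([kopɛʃotʃ], [kopɛʃotʃa]), so there is no rule changing /tʃ/ to [dʒ] before the GEN suffix.
So /dʒ/ is underlying, and a rule of word-final obstruent devoicing — voiced obstruents become voiceless word-finally — gives [tʃ].

/tisilidʒ/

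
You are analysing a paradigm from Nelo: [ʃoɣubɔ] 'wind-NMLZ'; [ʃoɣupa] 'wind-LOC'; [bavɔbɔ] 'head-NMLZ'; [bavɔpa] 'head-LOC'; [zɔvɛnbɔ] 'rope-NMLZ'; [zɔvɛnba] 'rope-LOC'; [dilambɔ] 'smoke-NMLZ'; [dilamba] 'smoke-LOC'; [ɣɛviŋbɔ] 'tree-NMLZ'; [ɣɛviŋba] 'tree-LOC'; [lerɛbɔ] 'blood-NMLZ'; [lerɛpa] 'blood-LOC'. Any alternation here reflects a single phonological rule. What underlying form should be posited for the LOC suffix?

The LOC morpheme has two allomorphs, [-ba] and [-pa].
By contrast the NMLZ suffix keeps its initial [b] throughout — that segment must be underlying.
The LOC suffix is therefore /-pa/ underlyingly, with post-nasal voicing: voiceless stops become voiced after a nasal.

/-pa/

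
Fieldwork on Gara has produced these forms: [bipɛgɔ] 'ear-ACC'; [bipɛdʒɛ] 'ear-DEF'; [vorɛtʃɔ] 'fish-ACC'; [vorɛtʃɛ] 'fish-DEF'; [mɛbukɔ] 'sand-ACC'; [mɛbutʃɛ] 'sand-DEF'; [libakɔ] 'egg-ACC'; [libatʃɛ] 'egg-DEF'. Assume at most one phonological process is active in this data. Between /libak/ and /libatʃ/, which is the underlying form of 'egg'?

/libak/

'egg' shows [k] ~ [tʃ] at the end of the stem ([libakɔ] vs [libatʃɛ]).
But 'fish' keeps [tʃ] in both environments ([vorɛtʃɔ], [vorɛtʃɛ]), so there is no rule changing /tʃ/ to [k] before the ACC suffix.
The underlying segment must be /k/; /k/ and /g/ become palato-alveolar [tʃ] and [dʒ] before a front vowel, yielding [tʃ] there.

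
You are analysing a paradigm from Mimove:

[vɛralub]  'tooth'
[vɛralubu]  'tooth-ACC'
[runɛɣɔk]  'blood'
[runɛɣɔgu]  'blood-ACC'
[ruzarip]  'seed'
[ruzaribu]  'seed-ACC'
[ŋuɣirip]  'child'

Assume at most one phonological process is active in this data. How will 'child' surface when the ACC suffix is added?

[ŋuɣiribu]

'seed' shows [p] ~ [b] at the end of the stem ([ruzarip] vs [ruzaribu]).
The stem 'tooth' ([vɛralub], [vɛralubu]) shows [b] unchanged in both environments, so [b] cannot be basic with [p] derived in isolation.
So /p/ is underlying, and a rule of intervocalic voicing — voiceless stops become voiced between vowels — gives [b].
The one attested form of 'child', [ŋuɣirip], shows underlying /ŋuɣirip/. Applying the same rule between vowels gives [ŋuɣiribu].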